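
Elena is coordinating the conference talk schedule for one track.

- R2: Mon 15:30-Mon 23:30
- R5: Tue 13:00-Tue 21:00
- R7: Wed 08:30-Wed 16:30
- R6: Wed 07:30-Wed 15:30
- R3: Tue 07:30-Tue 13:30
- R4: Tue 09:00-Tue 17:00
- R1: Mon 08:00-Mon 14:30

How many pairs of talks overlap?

Sorted by start: R1, R2, R3, R4, R5, R6, R7.
R2 starts after R1 ends, so R1 has no further overlaps.
R3 starts after R2 ends, so R2 has no further overlaps.
R4 starts before R3 ends → R3 and R4 overlap.
R5 starts before R3 ends → R3 and R5 overlap.
R6 starts after R3 ends, so R3 has no further overlaps.
R5 starts before R4 ends → R4 and R5 overlap.
R6 starts after R4 ends, so R4 has no further overlaps.
R6 starts after R5 ends, so R5 has no further overlaps.
R7 starts before R6 ends → R6 and R7 overlap.
Overlapping pairs: R3 & R4, R3 & R5, R4 & R5, R6 & R7 — 4 in total.

4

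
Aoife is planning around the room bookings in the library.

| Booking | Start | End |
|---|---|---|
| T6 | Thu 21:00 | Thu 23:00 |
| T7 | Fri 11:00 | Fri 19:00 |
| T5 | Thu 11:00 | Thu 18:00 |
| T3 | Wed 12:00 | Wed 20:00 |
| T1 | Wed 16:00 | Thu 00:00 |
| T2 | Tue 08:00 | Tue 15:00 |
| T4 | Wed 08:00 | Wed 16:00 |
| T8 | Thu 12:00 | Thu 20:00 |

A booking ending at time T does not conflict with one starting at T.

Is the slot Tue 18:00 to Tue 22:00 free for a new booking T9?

Yes — the slot is free

T2: ends Tue 15:00 at or before T9 starts Tue 18:00 → clear.
T4: starts Wed 08:00 at or after T9 ends Tue 22:00 → clear.
T3: starts Wed 12:00 at or after T9 ends Tue 22:00 → clear.
T1: starts Wed 16:00 at or after T9 ends Tue 22:00 → clear.
T5: starts Thu 11:00 at or after T9 ends Tue 22:00 → clear.
T8: starts Thu 12:00 at or after T9 ends Tue 22:00 → clear.
T6: starts Thu 21:00 at or after T9 ends Tue 22:00 → clear.
T7: starts Fri 11:00 at or after T9 ends Tue 22:00 → clear.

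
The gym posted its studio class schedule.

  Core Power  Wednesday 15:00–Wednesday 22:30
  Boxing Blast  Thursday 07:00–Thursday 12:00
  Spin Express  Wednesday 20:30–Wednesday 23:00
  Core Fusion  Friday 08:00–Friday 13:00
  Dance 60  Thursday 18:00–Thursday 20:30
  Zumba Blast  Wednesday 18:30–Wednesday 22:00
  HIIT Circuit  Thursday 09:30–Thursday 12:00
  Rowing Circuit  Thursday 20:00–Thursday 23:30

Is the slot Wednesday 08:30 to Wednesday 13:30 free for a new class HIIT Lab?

Yes — the slot is free

Core Power: starts Wednesday 15:00 at or after HIIT Lab ends Wednesday 13:30 → clear.
Zumba Blast: starts Wednesday 18:30 at or after HIIT Lab ends Wednesday 13:30 → clear.
Spin Express: starts Wednesday 20:30 at or after HIIT Lab ends Wednesday 13:30 → clear.
Boxing Blast: starts Thursday 07:00 at or after HIIT Lab ends Wednesday 13:30 → clear.
HIIT Circuit: starts Thursday 09:30 at or after HIIT Lab ends Wednesday 13:30 → clear.
Dance 60: starts Thursday 18:00 at or after HIIT Lab ends Wednesday 13:30 → clear.
Rowing Circuit: starts Thursday 20:00 at or after HIIT Lab ends Wednesday 13:30 → clear.
Core Fusion: starts Friday 08:00 at or after HIIT Lab ends Wednesday 13:30 → clear.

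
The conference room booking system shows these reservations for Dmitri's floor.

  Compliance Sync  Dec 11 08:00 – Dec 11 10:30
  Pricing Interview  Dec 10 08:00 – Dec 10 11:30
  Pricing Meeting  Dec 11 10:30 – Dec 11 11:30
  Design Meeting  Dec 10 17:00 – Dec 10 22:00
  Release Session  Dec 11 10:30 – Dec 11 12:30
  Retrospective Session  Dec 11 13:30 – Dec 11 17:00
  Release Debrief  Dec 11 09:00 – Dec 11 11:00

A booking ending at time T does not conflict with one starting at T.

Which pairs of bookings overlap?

Sorted by start: Pricing Interview, Design Meeting, Compliance Sync, Release Debrief, Pricing Meeting, Release Session, Retrospective Session.
Design Meeting starts after Pricing Interview ends, so Pricing Interview has no further overlaps.
Compliance Sync starts after Design Meeting ends, so Design Meeting has no further overlaps.
Release Debrief starts before Compliance Sync ends → Compliance Sync and Release Debrief overlap.
Pricing Meeting starts exactly when Compliance Sync ends (back-to-back, no overlap), so Compliance Sync has no further overlaps.
Pricing Meeting starts before Release Debrief ends → Release Debrief and Pricing Meeting overlap.
Release Session starts before Release Debrief ends → Release Debrief and Release Session overlap.
Retrospective Session starts after Release Debrief ends.
Release Session starts before Pricing Meeting ends → Pricing Meeting and Release Session overlap.
Retrospective Session starts after Pricing Meeting ends.
Retrospective Session starts after Release Session ends.

Compliance Sync & Release Debrief, Pricing Meeting & Release Debrief, Pricing Meeting & Release Session, Release Debrief & Release Session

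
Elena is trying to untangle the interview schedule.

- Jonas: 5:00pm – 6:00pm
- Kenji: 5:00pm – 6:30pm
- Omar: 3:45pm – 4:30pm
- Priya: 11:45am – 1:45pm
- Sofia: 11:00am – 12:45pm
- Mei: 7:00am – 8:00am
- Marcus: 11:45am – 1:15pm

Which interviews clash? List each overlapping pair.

Jonas & Kenji, Marcus & Priya, Marcus & Sofia, Priya & Sofia

Check each pair: they overlap iff neither finishes before the other starts.
Sorted by start: Mei, Sofia, Priya, Marcus, Omar, Jonas, Kenji.
Sofia starts after Mei ends, so nothing later overlaps Mei either.
Priya starts before Sofia ends → Sofia and Priya overlap.
Marcus starts before Sofia ends → Sofia and Marcus overlap.
Omar starts after Sofia ends, so nothing later overlaps Sofia either.
Marcus starts before Priya ends → Priya and Marcus overlap.
Omar starts after Priya ends, so nothing later overlaps Priya either.
Omar starts after Marcus ends, so nothing later overlaps Marcus either.
Jonas starts after Omar ends, so nothing later overlaps Omar either.
Kenji starts before Jonas ends → Jonas and Kenji overlap.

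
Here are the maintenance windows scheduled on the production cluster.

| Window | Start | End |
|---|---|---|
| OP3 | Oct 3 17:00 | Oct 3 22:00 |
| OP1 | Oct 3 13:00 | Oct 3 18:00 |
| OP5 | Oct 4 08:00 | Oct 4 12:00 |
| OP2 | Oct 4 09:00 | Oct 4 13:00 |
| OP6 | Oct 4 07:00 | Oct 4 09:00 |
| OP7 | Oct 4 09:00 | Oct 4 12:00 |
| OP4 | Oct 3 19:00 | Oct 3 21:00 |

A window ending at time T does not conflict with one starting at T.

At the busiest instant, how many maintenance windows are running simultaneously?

Walk through starts and ends in time order (an end at T is processed before a start at T):
Oct 3 13:00 start OP1 → 1
Oct 3 17:00 start OP3 → 2
Oct 3 18:00 end OP1 → 1
Oct 3 19:00 start OP4 → 2
Oct 3 21:00 end OP4 → 1
Oct 3 22:00 end OP3 → 0
Oct 4 07:00 start OP6 → 1
Oct 4 08:00 start OP5 → 2
Oct 4 09:00 end OP6 → 1
Oct 4 09:00 start OP2 → 2
Oct 4 09:00 start OP7 → 3
Oct 4 12:00 end OP5 → 2
Oct 4 12:00 end OP7 → 1
Oct 4 13:00 end OP2 → 0
Peak is 3, at Oct 4 09:00 (OP2, OP5, OP7).

3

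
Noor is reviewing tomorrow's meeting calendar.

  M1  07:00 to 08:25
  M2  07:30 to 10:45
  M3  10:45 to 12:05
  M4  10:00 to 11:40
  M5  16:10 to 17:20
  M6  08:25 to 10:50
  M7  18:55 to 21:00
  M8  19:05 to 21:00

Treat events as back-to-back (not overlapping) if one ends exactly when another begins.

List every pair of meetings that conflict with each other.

Check each pair: they overlap iff neither finishes before the other starts.
Sorted by start: M1, M2, M6, M4, M3, M5, M7, M8.
M2 starts before M1 ends → M1 and M2 overlap.
M6 starts exactly when M1 ends (back-to-back, no overlap), so M1 has no further overlaps.
M6 starts before M2 ends → M2 and M6 overlap.
M4 starts before M2 ends → M2 and M4 overlap.
M3 starts exactly when M2 ends (back-to-back, no overlap), so M2 has no further overlaps.
M4 starts before M6 ends → M6 and M4 overlap.
M3 starts before M6 ends → M6 and M3 overlap.
M5 starts after M6 ends, so M6 has no further overlaps.
M3 starts before M4 ends → M4 and M3 overlap.
M5 starts after M4 ends, so M4 has no further overlaps.
M5 starts after M3 ends, so M3 has no further overlaps.
M7 starts after M5 ends, so M5 has no further overlaps.
M8 starts before M7 ends → M7 and M8 overlap.

M1 & M2, M2 & M4, M2 & M6, M3 & M4, M3 & M6, M4 & M6, M7 & M8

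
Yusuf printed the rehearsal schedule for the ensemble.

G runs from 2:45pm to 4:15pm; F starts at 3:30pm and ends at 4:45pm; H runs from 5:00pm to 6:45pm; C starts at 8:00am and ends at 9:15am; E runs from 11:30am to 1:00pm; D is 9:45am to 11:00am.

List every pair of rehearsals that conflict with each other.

Sorted by start: C, D, E, G, F, H.
D starts after C ends, so nothing later overlaps C either.
E starts after D ends, so nothing later overlaps D either.
G starts after E ends, so nothing later overlaps E either.
F starts before G ends → G and F overlap.
H starts after G ends.
H starts after F ends.

F & G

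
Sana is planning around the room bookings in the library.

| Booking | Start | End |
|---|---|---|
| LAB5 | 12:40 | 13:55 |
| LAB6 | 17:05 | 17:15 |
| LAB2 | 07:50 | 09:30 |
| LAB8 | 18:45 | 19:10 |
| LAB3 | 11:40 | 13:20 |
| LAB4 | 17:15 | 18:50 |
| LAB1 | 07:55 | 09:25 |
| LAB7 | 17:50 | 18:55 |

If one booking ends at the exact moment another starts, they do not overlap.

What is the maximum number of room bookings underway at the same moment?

Sweep the timeline, counting +1 at each start and −1 at each end (ends before starts at a tie):
07:50 start LAB2 → 1
07:55 start LAB1 → 2
09:25 end LAB1 → 1
09:30 end LAB2 → 0
11:40 start LAB3 → 1
12:40 start LAB5 → 2
13:20 end LAB3 → 1
13:55 end LAB5 → 0
17:05 start LAB6 → 1
17:15 end LAB6 → 0
17:15 start LAB4 → 1
17:50 start LAB7 → 2
18:45 start LAB8 → 3
18:50 end LAB4 → 2
18:55 end LAB7 → 1
19:10 end LAB8 → 0
Peak is 3, at 18:45 (LAB4, LAB7, LAB8).

3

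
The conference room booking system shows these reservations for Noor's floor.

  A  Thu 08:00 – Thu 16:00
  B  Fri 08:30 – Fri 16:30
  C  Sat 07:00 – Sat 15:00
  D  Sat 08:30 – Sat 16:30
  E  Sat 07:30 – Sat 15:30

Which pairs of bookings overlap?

Two intervals overlap when each starts before the other ends.
Sorted by start: A, B, C, E, D.
B starts after A ends; A is clear from here.
C starts after B ends; B is clear from here.
E starts before C ends → C and E overlap.
D starts before C ends → C and D overlap.
D starts before E ends → E and D overlap.

C & D, C & E, D & E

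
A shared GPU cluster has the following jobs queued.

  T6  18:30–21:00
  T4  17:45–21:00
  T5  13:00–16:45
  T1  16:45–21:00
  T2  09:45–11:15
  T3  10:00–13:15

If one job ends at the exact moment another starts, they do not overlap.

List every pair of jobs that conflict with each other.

T1 & T4, T1 & T6, T2 & T3, T3 & T5, T4 & T6

Check each pair: they overlap iff neither finishes before the other starts.
Sorted by start: T2, T3, T5, T1, T4, T6.
T3 starts before T2 ends → T2 and T3 overlap.
T5 starts after T2 ends; T2 is clear from here.
T5 starts before T3 ends → T3 and T5 overlap.
T1 starts after T3 ends; T3 is clear from here.
T1 starts exactly when T5 ends (back-to-back, no overlap); T5 is clear from here.
T4 starts before T1 ends → T1 and T4 overlap.
T6 starts before T1 ends → T1 and T6 overlap.
T6 starts before T4 ends → T4 and T6 overlap.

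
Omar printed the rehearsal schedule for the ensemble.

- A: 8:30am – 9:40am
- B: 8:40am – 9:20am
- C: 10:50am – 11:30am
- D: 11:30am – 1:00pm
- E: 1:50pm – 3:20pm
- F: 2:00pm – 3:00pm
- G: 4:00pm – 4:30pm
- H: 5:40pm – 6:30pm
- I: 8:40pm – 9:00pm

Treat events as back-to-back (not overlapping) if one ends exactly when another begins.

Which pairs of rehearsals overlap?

A & B, E & F

Sorted by start: A, B, C, D, E, F, G, H, I.
B starts before A ends → A and B overlap.
C starts after A ends; A is clear from here.
C starts after B ends; B is clear from here.
D starts exactly when C ends (back-to-back, no overlap); C is clear from here.
E starts after D ends; D is clear from here.
F starts before E ends → E and F overlap.
G starts after E ends; E is clear from here.
G starts after F ends; F is clear from here.
H starts after G ends; G is clear from here.
I starts after H ends.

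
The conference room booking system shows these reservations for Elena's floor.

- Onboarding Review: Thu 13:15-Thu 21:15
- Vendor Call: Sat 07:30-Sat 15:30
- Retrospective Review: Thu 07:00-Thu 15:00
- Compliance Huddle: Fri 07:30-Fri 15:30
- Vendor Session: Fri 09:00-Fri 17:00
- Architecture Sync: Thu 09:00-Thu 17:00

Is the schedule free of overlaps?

Sorted by start: Retrospective Review, Architecture Sync, Onboarding Review, Compliance Huddle, Vendor Session, Vendor Call.
Architecture Sync starts before Retrospective Review ends → Retrospective Review and Architecture Sync overlap.
That's a conflict, so the schedule is not conflict-free.

No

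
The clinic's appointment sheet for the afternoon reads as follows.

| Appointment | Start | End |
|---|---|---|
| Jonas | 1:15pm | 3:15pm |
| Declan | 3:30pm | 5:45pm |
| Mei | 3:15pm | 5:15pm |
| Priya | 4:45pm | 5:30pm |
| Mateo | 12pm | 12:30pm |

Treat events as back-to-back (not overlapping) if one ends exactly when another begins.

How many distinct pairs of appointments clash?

3

Two intervals overlap when each starts before the other ends.
Sorted by start: Mateo, Jonas, Mei, Declan, Priya.
Jonas starts after Mateo ends; Mateo is clear from here.
Mei starts exactly when Jonas ends (back-to-back, no overlap); Jonas is clear from here.
Declan starts before Mei ends → Mei and Declan overlap.
Priya starts before Mei ends → Mei and Priya overlap.
Priya starts before Declan ends → Declan and Priya overlap.
Overlapping pairs: Declan & Mei, Declan & Priya, Mei & Priya — 3 in total.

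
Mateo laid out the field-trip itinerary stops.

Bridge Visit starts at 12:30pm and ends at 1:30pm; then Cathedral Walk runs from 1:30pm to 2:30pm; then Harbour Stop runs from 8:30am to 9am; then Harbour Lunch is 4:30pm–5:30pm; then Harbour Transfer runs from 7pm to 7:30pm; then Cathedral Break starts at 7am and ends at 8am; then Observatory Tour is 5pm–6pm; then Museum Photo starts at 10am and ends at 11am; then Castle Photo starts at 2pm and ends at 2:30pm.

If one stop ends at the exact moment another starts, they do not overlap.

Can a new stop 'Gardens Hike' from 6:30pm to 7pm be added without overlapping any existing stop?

Yes — the slot is free

Cathedral Break: ends 8am at or before Gardens Hike starts 6:30pm → clear.
Harbour Stop: ends 9am at or before Gardens Hike starts 6:30pm → clear.
Museum Photo: ends 11am at or before Gardens Hike starts 6:30pm → clear.
Bridge Visit: ends 1:30pm at or before Gardens Hike starts 6:30pm → clear.
Cathedral Walk: ends 2:30pm at or before Gardens Hike starts 6:30pm → clear.
Castle Photo: ends 2:30pm at or before Gardens Hike starts 6:30pm → clear.
Harbour Lunch: ends 5:30pm at or before Gardens Hike starts 6:30pm → clear.
Observatory Tour: ends 6pm at or before Gardens Hike starts 6:30pm → clear.
Harbour Transfer: starts 7pm at or after Gardens Hike ends 7pm → clear.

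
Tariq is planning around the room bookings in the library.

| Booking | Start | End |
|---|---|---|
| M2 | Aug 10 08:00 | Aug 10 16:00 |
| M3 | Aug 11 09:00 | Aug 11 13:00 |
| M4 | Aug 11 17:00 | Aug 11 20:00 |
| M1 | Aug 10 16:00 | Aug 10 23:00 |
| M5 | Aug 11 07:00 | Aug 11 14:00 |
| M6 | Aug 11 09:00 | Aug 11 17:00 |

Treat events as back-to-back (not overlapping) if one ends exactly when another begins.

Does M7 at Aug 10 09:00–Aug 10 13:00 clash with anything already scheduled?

Yes — it overlaps M2

M2: starts Aug 10 08:00 before M7 ends Aug 10 13:00, and ends Aug 10 16:00 after M7 starts Aug 10 09:00 → overlap.
M1: starts Aug 10 16:00 at or after M7 ends Aug 10 13:00 → clear.
M5: starts Aug 11 07:00 at or after M7 ends Aug 10 13:00 → clear.
M3: starts Aug 11 09:00 at or after M7 ends Aug 10 13:00 → clear.
M6: starts Aug 11 09:00 at or after M7 ends Aug 10 13:00 → clear.
M4: starts Aug 11 17:00 at or after M7 ends Aug 10 13:00 → clear.
M7 overlaps M2.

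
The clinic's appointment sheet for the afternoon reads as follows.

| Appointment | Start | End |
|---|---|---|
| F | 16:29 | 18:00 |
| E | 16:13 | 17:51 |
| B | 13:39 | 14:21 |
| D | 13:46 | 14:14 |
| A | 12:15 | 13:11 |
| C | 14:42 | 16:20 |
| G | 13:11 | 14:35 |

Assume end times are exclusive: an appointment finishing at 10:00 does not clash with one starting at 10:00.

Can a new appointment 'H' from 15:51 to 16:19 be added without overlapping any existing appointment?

A: ends 13:11 at or before H starts 15:51 → clear.
G: ends 14:35 at or before H starts 15:51 → clear.
B: ends 14:21 at or before H starts 15:51 → clear.
D: ends 14:14 at or before H starts 15:51 → clear.
C: starts 14:42 before H ends 16:19, and ends 16:20 after H starts 15:51 → overlap.
E: starts 16:13 before H ends 16:19, and ends 17:51 after H starts 15:51 → overlap.
F: starts 16:29 at or after H ends 16:19 → clear.
H overlaps C, E.

No — it overlaps C, E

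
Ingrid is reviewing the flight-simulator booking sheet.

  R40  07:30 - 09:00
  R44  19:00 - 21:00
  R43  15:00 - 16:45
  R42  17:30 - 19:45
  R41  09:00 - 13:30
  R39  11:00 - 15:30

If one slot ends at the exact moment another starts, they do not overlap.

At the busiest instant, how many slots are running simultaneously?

2

Sweep the timeline, counting +1 at each start and −1 at each end (ends before starts at a tie):
07:30 start R40 → 1
09:00 end R40 → 0
09:00 start R41 → 1
11:00 start R39 → 2
13:30 end R41 → 1
15:00 start R43 → 2
15:30 end R39 → 1
16:45 end R43 → 0
17:30 start R42 → 1
19:00 start R44 → 2
19:45 end R42 → 1
21:00 end R44 → 0
Peak is 2, at 11:00 (R39, R41).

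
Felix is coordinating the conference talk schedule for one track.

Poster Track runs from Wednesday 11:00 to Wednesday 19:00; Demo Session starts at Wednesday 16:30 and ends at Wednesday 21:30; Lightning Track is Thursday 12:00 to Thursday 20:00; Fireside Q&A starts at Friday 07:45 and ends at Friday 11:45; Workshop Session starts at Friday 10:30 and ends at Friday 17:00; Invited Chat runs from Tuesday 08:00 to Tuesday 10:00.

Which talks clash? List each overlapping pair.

Demo Session & Poster Track, Fireside Q&A & Workshop Session

Sorted by start: Invited Chat, Poster Track, Demo Session, Lightning Track, Fireside Q&A, Workshop Session.
Poster Track starts after Invited Chat ends — done with Invited Chat.
Demo Session starts before Poster Track ends → Poster Track and Demo Session overlap.
Lightning Track starts after Poster Track ends — done with Poster Track.
Lightning Track starts after Demo Session ends — done with Demo Session.
Fireside Q&A starts after Lightning Track ends — done with Lightning Track.
Workshop Session starts before Fireside Q&A ends → Fireside Q&A and Workshop Session overlap.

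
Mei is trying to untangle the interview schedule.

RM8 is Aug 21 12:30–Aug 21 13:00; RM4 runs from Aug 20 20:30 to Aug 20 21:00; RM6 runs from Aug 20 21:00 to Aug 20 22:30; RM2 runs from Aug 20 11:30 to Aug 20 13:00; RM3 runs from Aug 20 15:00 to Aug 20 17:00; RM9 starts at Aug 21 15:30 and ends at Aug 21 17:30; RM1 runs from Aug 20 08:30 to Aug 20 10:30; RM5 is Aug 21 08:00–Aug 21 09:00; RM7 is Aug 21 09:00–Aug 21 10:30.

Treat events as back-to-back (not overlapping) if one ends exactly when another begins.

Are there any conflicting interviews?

Two intervals overlap when each starts before the other ends.
Sorted by start: RM1, RM2, RM3, RM4, RM6, RM5, RM7, RM8, RM9.
RM2 starts after RM1 ends, so RM1 has no further overlaps.
RM3 starts after RM2 ends, so RM2 has no further overlaps.
RM4 starts after RM3 ends, so RM3 has no further overlaps.
RM6 starts exactly when RM4 ends (back-to-back, no overlap), so RM4 has no further overlaps.
RM5 starts after RM6 ends, so RM6 has no further overlaps.
RM7 starts exactly when RM5 ends (back-to-back, no overlap), so RM5 has no further overlaps.
RM8 starts after RM7 ends, so RM7 has no further overlaps.
RM9 starts after RM8 ends.
Every pair is clear; the schedule has no overlaps.

No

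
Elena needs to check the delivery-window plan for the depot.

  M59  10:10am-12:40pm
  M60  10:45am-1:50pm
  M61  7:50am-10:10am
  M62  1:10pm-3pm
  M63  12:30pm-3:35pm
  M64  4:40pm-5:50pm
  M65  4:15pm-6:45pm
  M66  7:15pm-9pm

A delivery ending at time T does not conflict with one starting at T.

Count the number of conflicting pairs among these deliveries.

6

Check each pair: they overlap iff neither finishes before the other starts.
Sorted by start: M61, M59, M60, M63, M62, M65, M64, M66.
M59 starts exactly when M61 ends (back-to-back, no overlap); M61 is clear from here.
M60 starts before M59 ends → M59 and M60 overlap.
M63 starts before M59 ends → M59 and M63 overlap.
M62 starts after M59 ends; M59 is clear from here.
M63 starts before M60 ends → M60 and M63 overlap.
M62 starts before M60 ends → M60 and M62 overlap.
M65 starts after M60 ends; M60 is clear from here.
M62 starts before M63 ends → M63 and M62 overlap.
M65 starts after M63 ends; M63 is clear from here.
M65 starts after M62 ends; M62 is clear from here.
M64 starts before M65 ends → M65 and M64 overlap.
M66 starts after M65 ends.
M66 starts after M64 ends.
Overlapping pairs: M59 & M60, M59 & M63, M60 & M62, M60 & M63, M62 & M63, M64 & M65 — 6 in total.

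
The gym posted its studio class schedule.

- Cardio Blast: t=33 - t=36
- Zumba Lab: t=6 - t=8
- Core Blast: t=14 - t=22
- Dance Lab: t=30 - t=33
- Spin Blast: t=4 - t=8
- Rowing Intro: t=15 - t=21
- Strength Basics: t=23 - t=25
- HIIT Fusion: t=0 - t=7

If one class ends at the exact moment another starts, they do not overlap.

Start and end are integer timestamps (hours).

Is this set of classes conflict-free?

No

Sorted by start: HIIT Fusion, Spin Blast, Zumba Lab, Core Blast, Rowing Intro, Strength Basics, Dance Lab, Cardio Blast.
Spin Blast starts before HIIT Fusion ends → HIIT Fusion and Spin Blast overlap.
That's a conflict, so the schedule is not conflict-free.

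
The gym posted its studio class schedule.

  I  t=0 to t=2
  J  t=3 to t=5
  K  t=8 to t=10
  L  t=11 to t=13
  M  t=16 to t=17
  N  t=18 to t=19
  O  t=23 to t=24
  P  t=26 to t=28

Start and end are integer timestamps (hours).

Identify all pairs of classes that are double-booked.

no conflicts

Check each pair: they overlap iff neither finishes before the other starts.
Sorted by start: I, J, K, L, M, N, O, P.
J starts after I ends — done with I.
K starts after J ends — done with J.
L starts after K ends — done with K.
M starts after L ends — done with L.
N starts after M ends — done with M.
O starts after N ends — done with N.
P starts after O ends.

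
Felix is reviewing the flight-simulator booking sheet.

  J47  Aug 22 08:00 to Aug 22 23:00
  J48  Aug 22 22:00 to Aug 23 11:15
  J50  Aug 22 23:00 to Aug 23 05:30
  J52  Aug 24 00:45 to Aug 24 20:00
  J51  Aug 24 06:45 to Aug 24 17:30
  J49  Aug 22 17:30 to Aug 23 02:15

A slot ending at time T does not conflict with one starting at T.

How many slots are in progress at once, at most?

Walk through starts and ends in time order (an end at T is processed before a start at T):
Aug 22 08:00 start J47 → 1
Aug 22 17:30 start J49 → 2
Aug 22 22:00 start J48 → 3
Aug 22 23:00 end J47 → 2
Aug 22 23:00 start J50 → 3
Aug 23 02:15 end J49 → 2
Aug 23 05:30 end J50 → 1
Aug 23 11:15 end J48 → 0
Aug 24 00:45 start J52 → 1
Aug 24 06:45 start J51 → 2
Aug 24 17:30 end J51 → 1
Aug 24 20:00 end J52 → 0
Peak is 3, at Aug 22 22:00 (J47, J48, J49).

3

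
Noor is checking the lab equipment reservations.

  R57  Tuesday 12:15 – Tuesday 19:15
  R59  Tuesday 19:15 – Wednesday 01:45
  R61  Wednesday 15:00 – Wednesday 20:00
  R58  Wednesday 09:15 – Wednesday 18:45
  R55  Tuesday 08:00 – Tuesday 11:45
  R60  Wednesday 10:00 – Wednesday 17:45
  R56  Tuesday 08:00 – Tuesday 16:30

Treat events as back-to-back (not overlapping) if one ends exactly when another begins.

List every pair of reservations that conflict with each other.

R55 & R56, R56 & R57, R58 & R60, R58 & R61, R60 & R61

Sorted by start: R55, R56, R57, R59, R58, R60, R61.
R56 starts before R55 ends → R55 and R56 overlap.
R57 starts after R55 ends, so R55 has no further overlaps.
R57 starts before R56 ends → R56 and R57 overlap.
R59 starts after R56 ends, so R56 has no further overlaps.
R59 starts exactly when R57 ends (back-to-back, no overlap), so R57 has no further overlaps.
R58 starts after R59 ends, so R59 has no further overlaps.
R60 starts before R58 ends → R58 and R60 overlap.
R61 starts before R58 ends → R58 and R61 overlap.
R61 starts before R60 ends → R60 and R61 overlap.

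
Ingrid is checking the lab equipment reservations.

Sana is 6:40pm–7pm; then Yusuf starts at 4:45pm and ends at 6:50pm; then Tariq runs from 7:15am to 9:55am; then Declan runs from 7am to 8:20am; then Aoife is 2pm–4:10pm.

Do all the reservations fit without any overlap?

Sorted by start: Declan, Tariq, Aoife, Yusuf, Sana.
Tariq starts before Declan ends → Declan and Tariq overlap.
That's a conflict, so the schedule is not conflict-free.

No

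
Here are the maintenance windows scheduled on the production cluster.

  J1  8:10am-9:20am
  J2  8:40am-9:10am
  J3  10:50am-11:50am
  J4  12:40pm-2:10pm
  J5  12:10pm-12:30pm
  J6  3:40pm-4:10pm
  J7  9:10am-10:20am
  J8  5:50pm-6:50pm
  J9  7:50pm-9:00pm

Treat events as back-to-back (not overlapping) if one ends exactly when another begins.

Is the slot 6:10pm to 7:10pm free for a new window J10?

No — it overlaps J8

J1: ends 9:20am at or before J10 starts 6:10pm → clear.
J2: ends 9:10am at or before J10 starts 6:10pm → clear.
J7: ends 10:20am at or before J10 starts 6:10pm → clear.
J3: ends 11:50am at or before J10 starts 6:10pm → clear.
J5: ends 12:30pm at or before J10 starts 6:10pm → clear.
J4: ends 2:10pm at or before J10 starts 6:10pm → clear.
J6: ends 4:10pm at or before J10 starts 6:10pm → clear.
J8: starts 5:50pm before J10 ends 7:10pm, and ends 6:50pm after J10 starts 6:10pm → overlap.
J9: starts 7:50pm at or after J10 ends 7:10pm → clear.
J10 overlaps J8.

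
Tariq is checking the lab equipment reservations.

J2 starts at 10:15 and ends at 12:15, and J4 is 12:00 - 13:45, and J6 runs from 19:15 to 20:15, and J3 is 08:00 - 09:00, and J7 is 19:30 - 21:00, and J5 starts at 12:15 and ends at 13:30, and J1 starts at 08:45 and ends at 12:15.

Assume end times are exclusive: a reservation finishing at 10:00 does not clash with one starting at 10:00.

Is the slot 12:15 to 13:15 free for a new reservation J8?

No — it overlaps J4, J5

J3: ends 09:00 at or before J8 starts 12:15 → clear.
J1: ends 12:15 at or before J8 starts 12:15 → clear.
J2: ends 12:15 at or before J8 starts 12:15 → clear.
J4: starts 12:00 before J8 ends 13:15, and ends 13:45 after J8 starts 12:15 → overlap.
J5: starts 12:15 before J8 ends 13:15, and ends 13:30 after J8 starts 12:15 → overlap.
J6: starts 19:15 at or after J8 ends 13:15 → clear.
J7: starts 19:30 at or after J8 ends 13:15 → clear.
J8 overlaps J4, J5.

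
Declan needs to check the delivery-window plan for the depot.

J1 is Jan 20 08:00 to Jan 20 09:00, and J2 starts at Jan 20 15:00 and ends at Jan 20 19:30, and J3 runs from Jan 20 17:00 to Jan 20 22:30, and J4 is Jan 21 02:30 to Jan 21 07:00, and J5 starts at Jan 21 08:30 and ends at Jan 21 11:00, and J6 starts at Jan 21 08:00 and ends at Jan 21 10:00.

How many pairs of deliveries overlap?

2

Sorted by start: J1, J2, J3, J4, J6, J5.
J2 starts after J1 ends — done with J1.
J3 starts before J2 ends → J2 and J3 overlap.
J4 starts after J2 ends — done with J2.
J4 starts after J3 ends — done with J3.
J6 starts after J4 ends — done with J4.
J5 starts before J6 ends → J6 and J5 overlap.
Overlapping pairs: J2 & J3, J5 & J6 — 2 in total.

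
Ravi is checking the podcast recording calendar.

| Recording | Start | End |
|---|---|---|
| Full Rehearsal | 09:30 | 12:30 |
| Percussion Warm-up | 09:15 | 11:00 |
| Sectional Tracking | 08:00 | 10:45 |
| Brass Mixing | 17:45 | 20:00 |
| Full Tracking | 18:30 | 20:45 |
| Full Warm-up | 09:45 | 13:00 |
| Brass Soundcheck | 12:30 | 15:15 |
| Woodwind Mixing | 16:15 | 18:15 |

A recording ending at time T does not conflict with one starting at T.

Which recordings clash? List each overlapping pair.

Two intervals overlap when each starts before the other ends.
Sorted by start: Sectional Tracking, Percussion Warm-up, Full Rehearsal, Full Warm-up, Brass Soundcheck, Woodwind Mixing, Brass Mixing, Full Tracking.
Percussion Warm-up starts before Sectional Tracking ends → Sectional Tracking and Percussion Warm-up overlap.
Full Rehearsal starts before Sectional Tracking ends → Sectional Tracking and Full Rehearsal overlap.
Full Warm-up starts before Sectional Tracking ends → Sectional Tracking and Full Warm-up overlap.
Brass Soundcheck starts after Sectional Tracking ends, so Sectional Tracking has no further overlaps.
Full Rehearsal starts before Percussion Warm-up ends → Percussion Warm-up and Full Rehearsal overlap.
Full Warm-up starts before Percussion Warm-up ends → Percussion Warm-up and Full Warm-up overlap.
Brass Soundcheck starts after Percussion Warm-up ends, so Percussion Warm-up has no further overlaps.
Full Warm-up starts before Full Rehearsal ends → Full Rehearsal and Full Warm-up overlap.
Brass Soundcheck starts exactly when Full Rehearsal ends (back-to-back, no overlap), so Full Rehearsal has no further overlaps.
Brass Soundcheck starts before Full Warm-up ends → Full Warm-up and Brass Soundcheck overlap.
Woodwind Mixing starts after Full Warm-up ends, so Full Warm-up has no further overlaps.
Woodwind Mixing starts after Brass Soundcheck ends, so Brass Soundcheck has no further overlaps.
Brass Mixing starts before Woodwind Mixing ends → Woodwind Mixing and Brass Mixing overlap.
Full Tracking starts after Woodwind Mixing ends.
Full Tracking starts before Brass Mixing ends → Brass Mixing and Full Tracking overlap.

Brass Mixing & Full Tracking, Brass Mixing & Woodwind Mixing, Brass Soundcheck & Full Warm-up, Full Rehearsal & Full Warm-up, Full Rehearsal & Percussion Warm-up, Full Rehearsal & Sectional Tracking, Full Warm-up & Percussion Warm-up, Full Warm-up & Sectional Tracking, Percussion Warm-up & Sectional Tracking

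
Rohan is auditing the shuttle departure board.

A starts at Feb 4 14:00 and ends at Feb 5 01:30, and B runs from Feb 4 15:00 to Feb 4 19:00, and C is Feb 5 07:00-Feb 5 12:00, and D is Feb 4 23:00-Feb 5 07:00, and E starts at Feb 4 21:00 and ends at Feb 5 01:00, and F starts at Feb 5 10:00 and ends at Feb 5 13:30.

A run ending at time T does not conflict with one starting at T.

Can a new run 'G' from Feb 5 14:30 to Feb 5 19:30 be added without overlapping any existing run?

Yes — the slot is free

A: ends Feb 5 01:30 at or before G starts Feb 5 14:30 → clear.
B: ends Feb 4 19:00 at or before G starts Feb 5 14:30 → clear.
E: ends Feb 5 01:00 at or before G starts Feb 5 14:30 → clear.
D: ends Feb 5 07:00 at or before G starts Feb 5 14:30 → clear.
C: ends Feb 5 12:00 at or before G starts Feb 5 14:30 → clear.
F: ends Feb 5 13:30 at or before G starts Feb 5 14:30 → clear.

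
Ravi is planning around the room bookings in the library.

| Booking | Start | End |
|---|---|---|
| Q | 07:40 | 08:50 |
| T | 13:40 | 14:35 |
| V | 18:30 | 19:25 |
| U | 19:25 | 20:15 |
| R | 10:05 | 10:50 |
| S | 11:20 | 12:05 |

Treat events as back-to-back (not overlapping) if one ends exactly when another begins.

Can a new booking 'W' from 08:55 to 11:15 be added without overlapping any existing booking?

No — it overlaps R

Q: ends 08:50 at or before W starts 08:55 → clear.
R: starts 10:05 before W ends 11:15, and ends 10:50 after W starts 08:55 → overlap.
S: starts 11:20 at or after W ends 11:15 → clear.
T: starts 13:40 at or after W ends 11:15 → clear.
V: starts 18:30 at or after W ends 11:15 → clear.
U: starts 19:25 at or after W ends 11:15 → clear.
W overlaps R.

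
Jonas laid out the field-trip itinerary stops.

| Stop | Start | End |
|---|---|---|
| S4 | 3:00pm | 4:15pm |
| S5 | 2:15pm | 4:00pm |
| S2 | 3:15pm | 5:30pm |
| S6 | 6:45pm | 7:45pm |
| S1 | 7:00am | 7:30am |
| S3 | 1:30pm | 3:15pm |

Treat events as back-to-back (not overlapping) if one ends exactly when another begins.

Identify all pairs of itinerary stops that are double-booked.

S2 & S4, S2 & S5, S3 & S4, S3 & S5, S4 & S5

Two intervals overlap when each starts before the other ends.
Sorted by start: S1, S3, S5, S4, S2, S6.
S3 starts after S1 ends, so nothing later overlaps S1 either.
S5 starts before S3 ends → S3 and S5 overlap.
S4 starts before S3 ends → S3 and S4 overlap.
S2 starts exactly when S3 ends (back-to-back, no overlap), so nothing later overlaps S3 either.
S4 starts before S5 ends → S5 and S4 overlap.
S2 starts before S5 ends → S5 and S2 overlap.
S6 starts after S5 ends.
S2 starts before S4 ends → S4 and S2 overlap.
S6 starts after S4 ends.
S6 starts after S2 ends.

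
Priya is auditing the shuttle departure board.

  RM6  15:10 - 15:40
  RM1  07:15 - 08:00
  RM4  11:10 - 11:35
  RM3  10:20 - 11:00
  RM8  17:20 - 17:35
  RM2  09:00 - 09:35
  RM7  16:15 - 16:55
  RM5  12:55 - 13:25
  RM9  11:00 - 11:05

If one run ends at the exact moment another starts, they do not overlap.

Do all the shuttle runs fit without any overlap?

Yes

Two intervals overlap when each starts before the other ends.
Sorted by start: RM1, RM2, RM3, RM9, RM4, RM5, RM6, RM7, RM8.
RM2 starts after RM1 ends — done with RM1.
RM3 starts after RM2 ends — done with RM2.
RM9 starts exactly when RM3 ends (back-to-back, no overlap) — done with RM3.
RM4 starts after RM9 ends — done with RM9.
RM5 starts after RM4 ends — done with RM4.
RM6 starts after RM5 ends — done with RM5.
RM7 starts after RM6 ends — done with RM6.
RM8 starts after RM7 ends.
Every pair is clear; the schedule has no overlaps.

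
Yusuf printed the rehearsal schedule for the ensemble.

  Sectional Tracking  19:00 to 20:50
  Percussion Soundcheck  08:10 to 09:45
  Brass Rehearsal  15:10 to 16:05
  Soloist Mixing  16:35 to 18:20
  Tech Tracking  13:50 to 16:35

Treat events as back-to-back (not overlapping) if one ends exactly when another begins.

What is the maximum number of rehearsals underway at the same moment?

2

Walk through starts and ends in time order (an end at T is processed before a start at T):
08:10 start Percussion Soundcheck → 1
09:45 end Percussion Soundcheck → 0
13:50 start Tech Tracking → 1
15:10 start Brass Rehearsal → 2
16:05 end Brass Rehearsal → 1
16:35 end Tech Tracking → 0
16:35 start Soloist Mixing → 1
18:20 end Soloist Mixing → 0
19:00 start Sectional Tracking → 1
20:50 end Sectional Tracking → 0
Peak is 2, at 15:10 (Brass Rehearsal, Tech Tracking).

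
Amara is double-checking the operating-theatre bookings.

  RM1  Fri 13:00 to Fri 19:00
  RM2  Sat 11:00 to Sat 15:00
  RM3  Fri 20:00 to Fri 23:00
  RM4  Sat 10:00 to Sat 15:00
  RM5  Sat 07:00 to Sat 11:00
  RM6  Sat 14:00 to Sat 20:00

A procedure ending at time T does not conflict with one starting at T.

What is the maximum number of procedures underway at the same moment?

Sort all start/end points and keep a running count:
Fri 13:00 start RM1 → 1
Fri 19:00 end RM1 → 0
Fri 20:00 start RM3 → 1
Fri 23:00 end RM3 → 0
Sat 07:00 start RM5 → 1
Sat 10:00 start RM4 → 2
Sat 11:00 end RM5 → 1
Sat 11:00 start RM2 → 2
Sat 14:00 start RM6 → 3
Sat 15:00 end RM2 → 2
Sat 15:00 end RM4 → 1
Sat 20:00 end RM6 → 0
Peak is 3, at Sat 14:00 (RM2, RM4, RM6).

3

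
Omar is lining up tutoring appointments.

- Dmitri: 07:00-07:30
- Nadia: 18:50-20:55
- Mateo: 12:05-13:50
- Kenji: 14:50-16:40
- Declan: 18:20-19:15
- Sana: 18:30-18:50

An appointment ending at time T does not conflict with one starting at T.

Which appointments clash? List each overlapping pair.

Two intervals overlap when each starts before the other ends.
Sorted by start: Dmitri, Mateo, Kenji, Declan, Sana, Nadia.
Mateo starts after Dmitri ends, so Dmitri has no further overlaps.
Kenji starts after Mateo ends, so Mateo has no further overlaps.
Declan starts after Kenji ends, so Kenji has no further overlaps.
Sana starts before Declan ends → Declan and Sana overlap.
Nadia starts before Declan ends → Declan and Nadia overlap.
Nadia starts exactly when Sana ends (back-to-back, no overlap).

Declan & Nadia, Declan & Sana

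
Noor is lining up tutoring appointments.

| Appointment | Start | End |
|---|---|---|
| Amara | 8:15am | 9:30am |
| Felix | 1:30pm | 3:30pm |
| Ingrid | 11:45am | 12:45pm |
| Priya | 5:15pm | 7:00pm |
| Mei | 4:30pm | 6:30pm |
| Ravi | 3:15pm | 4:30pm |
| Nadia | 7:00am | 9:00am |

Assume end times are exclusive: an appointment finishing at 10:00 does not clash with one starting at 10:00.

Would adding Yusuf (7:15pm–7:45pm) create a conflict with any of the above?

Nadia: ends 9:00am at or before Yusuf starts 7:15pm → clear.
Amara: ends 9:30am at or before Yusuf starts 7:15pm → clear.
Ingrid: ends 12:45pm at or before Yusuf starts 7:15pm → clear.
Felix: ends 3:30pm at or before Yusuf starts 7:15pm → clear.
Ravi: ends 4:30pm at or before Yusuf starts 7:15pm → clear.
Mei: ends 6:30pm at or before Yusuf starts 7:15pm → clear.
Priya: ends 7:00pm at or before Yusuf starts 7:15pm → clear.

No — it doesn't clash with anything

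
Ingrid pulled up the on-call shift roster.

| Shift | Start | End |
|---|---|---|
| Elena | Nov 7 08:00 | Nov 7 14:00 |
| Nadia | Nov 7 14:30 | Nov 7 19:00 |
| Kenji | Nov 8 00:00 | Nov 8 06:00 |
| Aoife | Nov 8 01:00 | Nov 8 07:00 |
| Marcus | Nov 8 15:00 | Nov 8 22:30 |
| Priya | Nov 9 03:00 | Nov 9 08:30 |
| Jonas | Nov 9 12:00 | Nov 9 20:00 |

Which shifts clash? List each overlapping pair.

Aoife & Kenji

Sorted by start: Elena, Nadia, Kenji, Aoife, Marcus, Priya, Jonas.
Nadia starts after Elena ends, so Elena has no further overlaps.
Kenji starts after Nadia ends, so Nadia has no further overlaps.
Aoife starts before Kenji ends → Kenji and Aoife overlap.
Marcus starts after Kenji ends, so Kenji has no further overlaps.
Marcus starts after Aoife ends, so Aoife has no further overlaps.
Priya starts after Marcus ends, so Marcus has no further overlaps.
Jonas starts after Priya ends.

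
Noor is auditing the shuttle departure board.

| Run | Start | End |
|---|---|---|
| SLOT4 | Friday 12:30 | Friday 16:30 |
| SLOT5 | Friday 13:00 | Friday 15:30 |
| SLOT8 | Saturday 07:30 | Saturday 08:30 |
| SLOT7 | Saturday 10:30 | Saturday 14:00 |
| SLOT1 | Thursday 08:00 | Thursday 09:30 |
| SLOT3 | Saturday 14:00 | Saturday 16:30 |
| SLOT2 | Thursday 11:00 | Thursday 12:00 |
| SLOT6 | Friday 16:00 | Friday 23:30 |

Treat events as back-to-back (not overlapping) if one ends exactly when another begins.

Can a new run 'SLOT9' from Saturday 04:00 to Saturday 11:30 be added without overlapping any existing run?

No — it overlaps SLOT7, SLOT8

SLOT1: ends Thursday 09:30 at or before SLOT9 starts Saturday 04:00 → clear.
SLOT2: ends Thursday 12:00 at or before SLOT9 starts Saturday 04:00 → clear.
SLOT4: ends Friday 16:30 at or before SLOT9 starts Saturday 04:00 → clear.
SLOT5: ends Friday 15:30 at or before SLOT9 starts Saturday 04:00 → clear.
SLOT6: ends Friday 23:30 at or before SLOT9 starts Saturday 04:00 → clear.
SLOT8: starts Saturday 07:30 before SLOT9 ends Saturday 11:30, and ends Saturday 08:30 after SLOT9 starts Saturday 04:00 → overlap.
SLOT7: starts Saturday 10:30 before SLOT9 ends Saturday 11:30, and ends Saturday 14:00 after SLOT9 starts Saturday 04:00 → overlap.
SLOT3: starts Saturday 14:00 at or after SLOT9 ends Saturday 11:30 → clear.
SLOT9 overlaps SLOT7, SLOT8.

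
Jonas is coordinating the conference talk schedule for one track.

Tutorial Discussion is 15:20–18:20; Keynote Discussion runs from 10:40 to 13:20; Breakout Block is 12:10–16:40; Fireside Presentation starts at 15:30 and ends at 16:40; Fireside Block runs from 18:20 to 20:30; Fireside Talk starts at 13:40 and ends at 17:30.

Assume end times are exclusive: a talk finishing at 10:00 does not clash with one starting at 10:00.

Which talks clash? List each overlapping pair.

Breakout Block & Fireside Presentation, Breakout Block & Fireside Talk, Breakout Block & Keynote Discussion, Breakout Block & Tutorial Discussion, Fireside Presentation & Fireside Talk, Fireside Presentation & Tutorial Discussion, Fireside Talk & Tutorial Discussion

Sorted by start: Keynote Discussion, Breakout Block, Fireside Talk, Tutorial Discussion, Fireside Presentation, Fireside Block.
Breakout Block starts before Keynote Discussion ends → Keynote Discussion and Breakout Block overlap.
Fireside Talk starts after Keynote Discussion ends — done with Keynote Discussion.
Fireside Talk starts before Breakout Block ends → Breakout Block and Fireside Talk overlap.
Tutorial Discussion starts before Breakout Block ends → Breakout Block and Tutorial Discussion overlap.
Fireside Presentation starts before Breakout Block ends → Breakout Block and Fireside Presentation overlap.
Fireside Block starts after Breakout Block ends.
Tutorial Discussion starts before Fireside Talk ends → Fireside Talk and Tutorial Discussion overlap.
Fireside Presentation starts before Fireside Talk ends → Fireside Talk and Fireside Presentation overlap.
Fireside Block starts after Fireside Talk ends.
Fireside Presentation starts before Tutorial Discussion ends → Tutorial Discussion and Fireside Presentation overlap.
Fireside Block starts exactly when Tutorial Discussion ends (back-to-back, no overlap).
Fireside Block starts after Fireside Presentation ends.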